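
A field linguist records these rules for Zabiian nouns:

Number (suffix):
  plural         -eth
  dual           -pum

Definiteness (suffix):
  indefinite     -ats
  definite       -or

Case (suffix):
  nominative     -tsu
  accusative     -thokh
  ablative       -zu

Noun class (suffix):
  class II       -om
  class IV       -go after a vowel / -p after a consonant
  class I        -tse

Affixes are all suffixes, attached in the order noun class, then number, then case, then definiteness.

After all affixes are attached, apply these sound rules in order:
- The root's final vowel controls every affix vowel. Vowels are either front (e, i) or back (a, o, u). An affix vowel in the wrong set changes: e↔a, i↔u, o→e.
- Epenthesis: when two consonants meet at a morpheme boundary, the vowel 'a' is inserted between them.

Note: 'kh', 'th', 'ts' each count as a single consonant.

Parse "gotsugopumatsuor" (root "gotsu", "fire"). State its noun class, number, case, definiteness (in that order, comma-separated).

Segment: gotsu-go-pum-tsu-or.
noun class: -go/p → class IV.
number: -pum → dual.
case: -tsu → nominative.
definiteness: -or → definite.

class IV, dual, nominative, definite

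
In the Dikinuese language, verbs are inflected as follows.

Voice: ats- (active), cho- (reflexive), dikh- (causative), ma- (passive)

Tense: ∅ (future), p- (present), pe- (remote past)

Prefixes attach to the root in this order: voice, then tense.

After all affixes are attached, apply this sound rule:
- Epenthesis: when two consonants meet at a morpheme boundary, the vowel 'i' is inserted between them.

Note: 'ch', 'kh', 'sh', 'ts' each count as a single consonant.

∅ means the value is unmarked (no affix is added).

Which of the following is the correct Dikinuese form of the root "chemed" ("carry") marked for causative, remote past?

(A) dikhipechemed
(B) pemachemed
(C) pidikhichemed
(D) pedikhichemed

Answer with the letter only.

Attach voice causative dikh- → dikhchemed.
Attach tense remote past pe- → pedikhchemed.
Apply epenthesis: pedikhchemed → pedikhichemed.
So the correct form is pedikhichemed, option (D).
(A) dikhipechemed is wrong: it has the affixes in the wrong order.
(B) pemachemed is wrong: it uses passive instead of causative for voice.
(C) pidikhichemed is wrong: it uses present instead of remote past for tense.

D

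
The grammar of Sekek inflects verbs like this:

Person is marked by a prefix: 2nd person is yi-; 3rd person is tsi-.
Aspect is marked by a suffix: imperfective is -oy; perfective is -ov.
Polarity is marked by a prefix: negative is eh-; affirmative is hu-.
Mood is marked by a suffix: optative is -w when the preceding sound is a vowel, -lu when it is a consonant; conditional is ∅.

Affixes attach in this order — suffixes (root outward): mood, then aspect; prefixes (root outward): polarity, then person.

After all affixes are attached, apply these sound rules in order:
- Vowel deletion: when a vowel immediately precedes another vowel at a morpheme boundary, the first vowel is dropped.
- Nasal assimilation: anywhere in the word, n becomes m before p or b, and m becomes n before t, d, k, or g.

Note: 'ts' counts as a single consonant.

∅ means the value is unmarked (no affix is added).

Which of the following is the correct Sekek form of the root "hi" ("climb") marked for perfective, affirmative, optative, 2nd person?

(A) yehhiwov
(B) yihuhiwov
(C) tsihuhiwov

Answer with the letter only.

B

Attach mood optative -w (after vowel 'i') → hiw.
Attach polarity affirmative hu- → huhiw.
Attach person 2nd person yi- → yihuhiw.
Attach aspect perfective -ov → yihuhiwov.
Vowel deletion: no change.
Nasal assimilation: no change.
So the correct form is yihuhiwov, option (B).
(C) tsihuhiwov is wrong: it uses 3rd person instead of 2nd person for person.
(A) yehhiwov is wrong: it uses negative instead of affirmative for polarity.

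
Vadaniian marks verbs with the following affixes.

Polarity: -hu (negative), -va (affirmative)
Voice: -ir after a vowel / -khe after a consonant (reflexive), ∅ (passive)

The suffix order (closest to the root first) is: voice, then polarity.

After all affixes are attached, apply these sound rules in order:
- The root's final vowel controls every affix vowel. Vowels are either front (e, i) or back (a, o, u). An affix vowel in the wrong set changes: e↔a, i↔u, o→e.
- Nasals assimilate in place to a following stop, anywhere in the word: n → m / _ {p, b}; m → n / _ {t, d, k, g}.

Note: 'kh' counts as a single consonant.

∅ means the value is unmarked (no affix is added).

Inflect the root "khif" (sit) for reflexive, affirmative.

khifkheve

Attach voice reflexive -khe (after consonant 'f') → khifkhe.
Attach polarity affirmative -va → khifkheva.
Apply vowel harmony: khifkheva → khifkheve.
Nasal assimilation: no change.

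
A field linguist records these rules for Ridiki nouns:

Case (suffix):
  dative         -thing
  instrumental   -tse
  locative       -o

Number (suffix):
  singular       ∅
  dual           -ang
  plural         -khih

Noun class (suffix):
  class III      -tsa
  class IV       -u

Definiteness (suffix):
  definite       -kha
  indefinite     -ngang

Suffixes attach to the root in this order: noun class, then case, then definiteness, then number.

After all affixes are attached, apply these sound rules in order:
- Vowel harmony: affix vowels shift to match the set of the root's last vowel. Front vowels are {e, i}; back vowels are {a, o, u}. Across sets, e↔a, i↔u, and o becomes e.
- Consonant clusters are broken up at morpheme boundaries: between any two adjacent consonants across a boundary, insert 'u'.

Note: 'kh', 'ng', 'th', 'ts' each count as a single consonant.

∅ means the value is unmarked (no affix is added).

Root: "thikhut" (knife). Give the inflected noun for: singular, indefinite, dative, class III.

Attach noun class class III -tsa → thikhuttsa.
Attach case dative -thing → thikhuttsathing.
Attach definiteness indefinite -ngang → thikhuttsathingngang.
number = singular: zero marking, form stays thikhuttsathingngang.
Apply vowel harmony: thikhuttsathingngang → thikhuttsathungngang.
Apply epenthesis: thikhuttsathungngang → thikhututsathungungang.

thikhututsathungungang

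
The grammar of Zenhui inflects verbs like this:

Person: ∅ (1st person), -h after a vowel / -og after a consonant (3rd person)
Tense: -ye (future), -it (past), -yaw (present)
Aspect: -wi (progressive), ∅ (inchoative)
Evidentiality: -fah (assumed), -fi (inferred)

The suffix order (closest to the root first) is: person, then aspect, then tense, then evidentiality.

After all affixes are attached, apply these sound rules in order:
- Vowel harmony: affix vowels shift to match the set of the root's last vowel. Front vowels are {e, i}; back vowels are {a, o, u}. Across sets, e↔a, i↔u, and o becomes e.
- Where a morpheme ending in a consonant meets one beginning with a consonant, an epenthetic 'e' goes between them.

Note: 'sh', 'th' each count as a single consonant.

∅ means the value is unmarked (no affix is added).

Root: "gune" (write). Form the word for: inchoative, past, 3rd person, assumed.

gunehitefeh

Attach person 3rd person -h (after vowel 'e') → guneh.
aspect = inchoative: zero marking, form stays guneh.
Attach tense past -it → gunehit.
Attach evidentiality assumed -fah → gunehitfah.
Apply vowel harmony: gunehitfah → gunehitfeh.
Apply epenthesis: gunehitfeh → gunehitefeh.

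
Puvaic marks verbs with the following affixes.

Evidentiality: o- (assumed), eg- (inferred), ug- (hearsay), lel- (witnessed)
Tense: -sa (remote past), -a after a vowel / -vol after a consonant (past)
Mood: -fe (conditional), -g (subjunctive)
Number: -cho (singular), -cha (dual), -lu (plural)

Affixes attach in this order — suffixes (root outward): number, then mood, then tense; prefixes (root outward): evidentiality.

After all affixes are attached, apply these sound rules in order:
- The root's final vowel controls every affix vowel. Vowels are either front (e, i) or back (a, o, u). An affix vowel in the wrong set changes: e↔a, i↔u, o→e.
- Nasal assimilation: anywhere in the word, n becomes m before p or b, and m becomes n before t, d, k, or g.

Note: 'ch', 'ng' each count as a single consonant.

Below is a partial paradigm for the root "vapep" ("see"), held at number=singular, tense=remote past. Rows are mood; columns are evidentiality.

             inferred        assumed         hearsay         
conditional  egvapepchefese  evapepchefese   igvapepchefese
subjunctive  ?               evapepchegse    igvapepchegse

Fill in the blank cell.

Attach number singular -cho → vapepcho.
Attach mood subjunctive -g → vapepchog.
Attach evidentiality inferred eg- → egvapepchog.
Attach tense remote past -sa → egvapepchogsa.
Apply vowel harmony: egvapepchogsa → egvapepchegse.
Nasal assimilation: no change.

egvapepchegse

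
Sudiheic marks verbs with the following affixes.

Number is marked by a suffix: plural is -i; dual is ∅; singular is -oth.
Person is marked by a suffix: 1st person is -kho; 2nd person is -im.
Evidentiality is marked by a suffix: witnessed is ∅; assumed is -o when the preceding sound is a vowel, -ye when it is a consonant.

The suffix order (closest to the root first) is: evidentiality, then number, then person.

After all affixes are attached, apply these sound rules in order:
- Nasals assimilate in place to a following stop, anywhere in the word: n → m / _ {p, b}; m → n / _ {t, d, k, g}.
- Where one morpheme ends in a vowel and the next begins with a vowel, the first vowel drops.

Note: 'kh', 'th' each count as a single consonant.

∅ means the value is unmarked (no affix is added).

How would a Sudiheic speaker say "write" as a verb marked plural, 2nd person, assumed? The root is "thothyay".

Attach evidentiality assumed -ye (after consonant 'y') → thothyayye.
Attach number plural -i → thothyayyei.
Attach person 2nd person -im → thothyayyeiim.
Nasal assimilation: no change.
Apply vowel deletion: thothyayyeiim → thothyayyim.

thothyayyim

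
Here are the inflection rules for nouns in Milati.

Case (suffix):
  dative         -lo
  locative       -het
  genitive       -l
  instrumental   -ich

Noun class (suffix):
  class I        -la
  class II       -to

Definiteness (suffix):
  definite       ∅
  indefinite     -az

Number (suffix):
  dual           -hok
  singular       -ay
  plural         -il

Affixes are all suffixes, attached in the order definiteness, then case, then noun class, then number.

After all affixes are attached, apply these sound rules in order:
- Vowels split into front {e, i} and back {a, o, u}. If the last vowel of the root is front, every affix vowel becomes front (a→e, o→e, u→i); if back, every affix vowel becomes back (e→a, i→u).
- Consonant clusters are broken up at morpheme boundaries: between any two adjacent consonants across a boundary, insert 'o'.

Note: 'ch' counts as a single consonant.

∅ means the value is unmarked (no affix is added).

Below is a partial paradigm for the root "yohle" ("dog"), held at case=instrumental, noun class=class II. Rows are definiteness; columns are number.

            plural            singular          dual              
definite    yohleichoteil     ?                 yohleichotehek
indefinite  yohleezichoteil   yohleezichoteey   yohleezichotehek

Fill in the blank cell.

yohleichoteey

definiteness = definite: zero marking, form stays yohle.
Attach case instrumental -ich → yohleich.
Attach noun class class II -to → yohleichto.
Attach number singular -ay → yohleichtoay.
Apply vowel harmony: yohleichtoay → yohleichteey.
Apply epenthesis: yohleichteey → yohleichoteey.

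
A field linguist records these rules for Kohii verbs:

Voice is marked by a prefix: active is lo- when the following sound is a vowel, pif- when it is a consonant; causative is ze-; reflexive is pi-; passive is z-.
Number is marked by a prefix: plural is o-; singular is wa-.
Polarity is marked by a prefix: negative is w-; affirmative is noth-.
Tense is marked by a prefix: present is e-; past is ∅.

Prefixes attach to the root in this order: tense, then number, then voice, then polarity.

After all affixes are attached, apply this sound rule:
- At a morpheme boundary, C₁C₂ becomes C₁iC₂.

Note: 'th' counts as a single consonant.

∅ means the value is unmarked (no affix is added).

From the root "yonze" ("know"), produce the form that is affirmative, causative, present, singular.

nothizewaeyonze

Attach tense present e- → eyonze.
Attach number singular wa- → waeyonze.
Attach voice causative ze- → zewaeyonze.
Attach polarity affirmative noth- → nothzewaeyonze.
Apply epenthesis: nothzewaeyonze → nothizewaeyonze.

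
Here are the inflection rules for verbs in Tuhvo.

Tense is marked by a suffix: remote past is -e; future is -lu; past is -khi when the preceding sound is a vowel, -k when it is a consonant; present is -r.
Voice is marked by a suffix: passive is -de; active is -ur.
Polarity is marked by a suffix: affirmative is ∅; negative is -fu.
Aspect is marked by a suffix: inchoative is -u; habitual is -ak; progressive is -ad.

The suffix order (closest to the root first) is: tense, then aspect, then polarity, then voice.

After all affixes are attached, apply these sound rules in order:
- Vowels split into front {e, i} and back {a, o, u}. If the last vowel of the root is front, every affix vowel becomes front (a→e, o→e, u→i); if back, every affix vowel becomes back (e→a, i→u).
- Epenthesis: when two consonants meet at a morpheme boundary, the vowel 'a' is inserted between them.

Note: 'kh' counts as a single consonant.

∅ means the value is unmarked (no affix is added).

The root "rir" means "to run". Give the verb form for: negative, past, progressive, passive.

rirakedafide

Attach tense past -k (after consonant 'r') → rirk.
Attach aspect progressive -ad → rirkad.
Attach polarity negative -fu → rirkadfu.
Attach voice passive -de → rirkadfude.
Apply vowel harmony: rirkadfude → rirkedfide.
Apply epenthesis: rirkedfide → rirakedafide.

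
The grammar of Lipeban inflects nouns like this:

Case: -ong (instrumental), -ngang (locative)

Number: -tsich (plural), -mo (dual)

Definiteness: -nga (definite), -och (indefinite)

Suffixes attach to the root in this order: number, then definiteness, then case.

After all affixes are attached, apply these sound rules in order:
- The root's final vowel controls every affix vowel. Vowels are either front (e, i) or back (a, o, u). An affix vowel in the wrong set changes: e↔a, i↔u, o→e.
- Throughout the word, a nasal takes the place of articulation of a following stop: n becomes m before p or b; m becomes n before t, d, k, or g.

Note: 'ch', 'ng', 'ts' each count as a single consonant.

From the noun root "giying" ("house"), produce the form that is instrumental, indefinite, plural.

giyingtsichecheng

Attach number plural -tsich → giyingtsich.
Attach definiteness indefinite -och → giyingtsichoch.
Attach case instrumental -ong → giyingtsichochong.
Apply vowel harmony: giyingtsichochong → giyingtsichecheng.
Nasal assimilation: no change.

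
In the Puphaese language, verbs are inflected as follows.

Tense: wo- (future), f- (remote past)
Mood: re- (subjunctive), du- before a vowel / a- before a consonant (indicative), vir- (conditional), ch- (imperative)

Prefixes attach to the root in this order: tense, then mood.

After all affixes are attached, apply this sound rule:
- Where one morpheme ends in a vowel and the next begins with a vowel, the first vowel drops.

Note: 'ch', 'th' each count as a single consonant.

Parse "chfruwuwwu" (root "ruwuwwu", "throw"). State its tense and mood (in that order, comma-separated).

remote past, imperative

Segment: ch-f-ruwuwwu.
tense: f- → remote past.
mood: ch- → imperative.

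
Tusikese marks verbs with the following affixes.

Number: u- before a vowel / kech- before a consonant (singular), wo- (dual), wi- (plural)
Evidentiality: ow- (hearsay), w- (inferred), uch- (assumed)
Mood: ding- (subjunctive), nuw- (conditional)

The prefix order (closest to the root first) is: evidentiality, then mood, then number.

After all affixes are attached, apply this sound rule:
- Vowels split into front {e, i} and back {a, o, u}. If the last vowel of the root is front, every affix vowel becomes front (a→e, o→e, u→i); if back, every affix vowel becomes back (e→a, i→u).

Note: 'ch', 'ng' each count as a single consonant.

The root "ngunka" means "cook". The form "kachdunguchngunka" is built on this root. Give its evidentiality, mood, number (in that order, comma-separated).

Segment: kech-ding-uch-ngunka.
evidentiality: uch- → assumed.
mood: ding- → subjunctive.
number: u/kech- → singular.

assumed, subjunctive, singular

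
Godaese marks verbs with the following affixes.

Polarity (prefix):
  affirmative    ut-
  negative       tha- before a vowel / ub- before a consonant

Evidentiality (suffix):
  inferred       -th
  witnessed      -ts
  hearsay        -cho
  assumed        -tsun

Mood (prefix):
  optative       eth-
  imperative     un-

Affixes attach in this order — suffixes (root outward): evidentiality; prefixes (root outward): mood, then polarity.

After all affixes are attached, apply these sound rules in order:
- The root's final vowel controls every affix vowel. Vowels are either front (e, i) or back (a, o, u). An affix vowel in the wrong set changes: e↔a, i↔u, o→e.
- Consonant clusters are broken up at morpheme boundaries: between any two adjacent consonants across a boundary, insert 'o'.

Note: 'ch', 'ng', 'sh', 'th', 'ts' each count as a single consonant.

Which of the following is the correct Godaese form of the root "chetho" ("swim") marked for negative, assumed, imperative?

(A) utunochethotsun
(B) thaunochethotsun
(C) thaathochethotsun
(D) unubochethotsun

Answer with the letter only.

Attach evidentiality assumed -tsun → chethotsun.
Attach mood imperative un- → unchethotsun.
Attach polarity negative tha- (before vowel 'u') → thaunchethotsun.
Vowel harmony: no change.
Apply epenthesis: thaunchethotsun → thaunochethotsun.
So the correct form is thaunochethotsun, option (B).
(C) thaathochethotsun is wrong: it uses optative instead of imperative for mood.
(D) unubochethotsun is wrong: it has the affixes in the wrong order.
(A) utunochethotsun is wrong: it uses affirmative instead of negative for polarity.

B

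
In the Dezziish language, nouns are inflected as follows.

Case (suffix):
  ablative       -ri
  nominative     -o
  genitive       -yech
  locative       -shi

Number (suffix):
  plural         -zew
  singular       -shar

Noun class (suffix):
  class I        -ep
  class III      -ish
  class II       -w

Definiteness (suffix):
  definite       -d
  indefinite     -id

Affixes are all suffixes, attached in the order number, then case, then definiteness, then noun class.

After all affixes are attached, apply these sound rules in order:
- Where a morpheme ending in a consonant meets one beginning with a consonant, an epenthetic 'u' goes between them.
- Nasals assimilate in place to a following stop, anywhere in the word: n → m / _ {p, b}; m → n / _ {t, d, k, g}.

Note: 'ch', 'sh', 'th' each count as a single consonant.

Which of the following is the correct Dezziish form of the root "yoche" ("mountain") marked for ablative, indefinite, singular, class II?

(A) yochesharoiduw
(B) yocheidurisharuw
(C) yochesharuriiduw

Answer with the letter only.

C

Attach number singular -shar → yocheshar.
Attach case ablative -ri → yochesharri.
Attach definiteness indefinite -id → yochesharriid.
Attach noun class class II -w → yochesharriidw.
Apply epenthesis: yochesharriidw → yochesharuriiduw.
Nasal assimilation: no change.
So the correct form is yochesharuriiduw, option (C).
(A) yochesharoiduw is wrong: it uses nominative instead of ablative for case.
(B) yocheidurisharuw is wrong: it has the affixes in the wrong order.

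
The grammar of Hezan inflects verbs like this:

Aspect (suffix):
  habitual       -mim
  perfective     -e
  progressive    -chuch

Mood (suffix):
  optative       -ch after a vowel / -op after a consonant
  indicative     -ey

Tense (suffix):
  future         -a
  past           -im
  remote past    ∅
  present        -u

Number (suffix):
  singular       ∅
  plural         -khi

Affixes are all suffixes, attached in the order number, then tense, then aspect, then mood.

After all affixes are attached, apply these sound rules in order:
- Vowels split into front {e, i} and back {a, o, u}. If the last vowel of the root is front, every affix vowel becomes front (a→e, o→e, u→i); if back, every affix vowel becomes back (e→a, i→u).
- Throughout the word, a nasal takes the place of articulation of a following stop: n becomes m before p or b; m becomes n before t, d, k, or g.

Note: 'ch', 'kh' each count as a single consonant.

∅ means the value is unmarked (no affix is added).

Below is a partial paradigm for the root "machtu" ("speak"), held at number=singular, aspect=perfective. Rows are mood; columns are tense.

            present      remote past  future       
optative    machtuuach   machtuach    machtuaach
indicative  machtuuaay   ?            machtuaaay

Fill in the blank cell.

number = singular: zero marking, form stays machtu.
tense = remote past: zero marking, form stays machtu.
Attach aspect perfective -e → machtue.
Attach mood indicative -ey → machtueey.
Apply vowel harmony: machtueey → machtuaay.
Nasal assimilation: no change.

machtuaay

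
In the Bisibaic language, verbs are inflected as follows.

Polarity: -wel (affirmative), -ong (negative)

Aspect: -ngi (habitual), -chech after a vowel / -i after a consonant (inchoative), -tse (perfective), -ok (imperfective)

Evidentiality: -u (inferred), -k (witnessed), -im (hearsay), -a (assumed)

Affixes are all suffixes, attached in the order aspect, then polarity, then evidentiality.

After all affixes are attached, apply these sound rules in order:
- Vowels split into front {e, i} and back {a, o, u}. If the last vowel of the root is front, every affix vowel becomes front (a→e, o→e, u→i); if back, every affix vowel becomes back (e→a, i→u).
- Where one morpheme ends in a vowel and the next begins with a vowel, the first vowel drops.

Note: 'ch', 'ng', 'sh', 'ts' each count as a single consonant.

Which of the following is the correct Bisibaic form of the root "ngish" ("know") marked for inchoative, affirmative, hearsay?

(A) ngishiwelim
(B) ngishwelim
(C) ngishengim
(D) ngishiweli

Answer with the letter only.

Attach aspect inchoative -i (after consonant 'sh') → ngishi.
Attach polarity affirmative -wel → ngishiwel.
Attach evidentiality hearsay -im → ngishiwelim.
Vowel harmony: no change.
Vowel deletion: no change.
So the correct form is ngishiwelim, option (A).
(D) ngishiweli is wrong: it uses inferred instead of hearsay for evidentiality.
(B) ngishwelim is wrong: it has the affixes in the wrong order.
(C) ngishengim is wrong: it uses negative instead of affirmative for polarity.

A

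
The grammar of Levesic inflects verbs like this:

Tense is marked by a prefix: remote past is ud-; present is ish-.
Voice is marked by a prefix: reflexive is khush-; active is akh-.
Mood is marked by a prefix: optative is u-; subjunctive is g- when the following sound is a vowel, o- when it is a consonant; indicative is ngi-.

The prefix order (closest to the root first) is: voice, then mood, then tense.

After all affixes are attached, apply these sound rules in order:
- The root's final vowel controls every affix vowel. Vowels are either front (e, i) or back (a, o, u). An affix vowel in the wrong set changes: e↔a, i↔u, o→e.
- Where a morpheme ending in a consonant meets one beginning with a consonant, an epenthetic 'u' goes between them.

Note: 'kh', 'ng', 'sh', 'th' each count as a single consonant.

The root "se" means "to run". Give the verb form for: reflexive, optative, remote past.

idikhishuse

Attach voice reflexive khush- → khushse.
Attach mood optative u- → ukhushse.
Attach tense remote past ud- → udukhushse.
Apply vowel harmony: udukhushse → idikhishse.
Apply epenthesis: idikhishse → idikhishuse.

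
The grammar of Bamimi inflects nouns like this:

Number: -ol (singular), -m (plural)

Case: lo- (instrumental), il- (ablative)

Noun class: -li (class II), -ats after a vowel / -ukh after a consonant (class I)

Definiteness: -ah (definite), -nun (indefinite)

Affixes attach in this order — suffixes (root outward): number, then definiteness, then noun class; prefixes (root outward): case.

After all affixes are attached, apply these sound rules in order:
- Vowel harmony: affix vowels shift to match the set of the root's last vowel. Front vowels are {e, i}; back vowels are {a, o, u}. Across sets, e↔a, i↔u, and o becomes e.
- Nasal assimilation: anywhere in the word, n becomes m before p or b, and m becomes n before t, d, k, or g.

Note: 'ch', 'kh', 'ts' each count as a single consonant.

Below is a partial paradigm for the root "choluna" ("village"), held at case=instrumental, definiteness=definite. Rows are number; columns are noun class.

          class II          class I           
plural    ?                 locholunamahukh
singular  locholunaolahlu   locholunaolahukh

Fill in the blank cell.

Attach number plural -m → cholunam.
Attach case instrumental lo- → locholunam.
Attach definiteness definite -ah → locholunamah.
Attach noun class class II -li → locholunamahli.
Apply vowel harmony: locholunamahli → locholunamahlu.
Nasal assimilation: no change.

locholunamahlu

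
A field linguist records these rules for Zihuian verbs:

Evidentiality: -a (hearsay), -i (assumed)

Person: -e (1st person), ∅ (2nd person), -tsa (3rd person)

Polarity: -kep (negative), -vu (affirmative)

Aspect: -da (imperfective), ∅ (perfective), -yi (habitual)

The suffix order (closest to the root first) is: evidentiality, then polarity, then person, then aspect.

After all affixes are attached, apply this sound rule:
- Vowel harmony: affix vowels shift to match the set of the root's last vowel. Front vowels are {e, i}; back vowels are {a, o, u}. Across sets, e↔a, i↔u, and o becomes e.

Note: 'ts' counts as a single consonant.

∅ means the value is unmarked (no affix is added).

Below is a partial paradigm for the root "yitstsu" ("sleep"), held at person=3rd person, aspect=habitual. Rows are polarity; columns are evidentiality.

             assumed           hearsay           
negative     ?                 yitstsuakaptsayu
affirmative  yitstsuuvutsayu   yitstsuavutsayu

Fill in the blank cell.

Attach evidentiality assumed -i → yitstsui.
Attach polarity negative -kep → yitstsuikep.
Attach person 3rd person -tsa → yitstsuikeptsa.
Attach aspect habitual -yi → yitstsuikeptsayi.
Apply vowel harmony: yitstsuikeptsayi → yitstsuukaptsayu.

yitstsuukaptsayu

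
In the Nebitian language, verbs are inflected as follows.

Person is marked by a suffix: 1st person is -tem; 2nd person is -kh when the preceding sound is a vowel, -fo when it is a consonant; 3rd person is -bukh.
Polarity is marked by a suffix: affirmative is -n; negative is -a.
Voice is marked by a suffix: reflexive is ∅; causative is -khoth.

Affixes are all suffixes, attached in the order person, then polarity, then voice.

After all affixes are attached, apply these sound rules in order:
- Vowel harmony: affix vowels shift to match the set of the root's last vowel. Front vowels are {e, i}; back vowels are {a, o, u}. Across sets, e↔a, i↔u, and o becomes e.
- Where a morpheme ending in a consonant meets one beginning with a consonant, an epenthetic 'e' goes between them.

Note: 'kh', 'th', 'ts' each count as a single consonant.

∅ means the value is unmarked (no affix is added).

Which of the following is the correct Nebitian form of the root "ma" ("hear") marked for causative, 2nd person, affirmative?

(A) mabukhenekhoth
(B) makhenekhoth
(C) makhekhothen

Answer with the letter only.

B

Attach person 2nd person -kh (after vowel 'a') → makh.
Attach polarity affirmative -n → makhn.
Attach voice causative -khoth → makhnkhoth.
Vowel harmony: no change.
Apply epenthesis: makhnkhoth → makhenekhoth.
So the correct form is makhenekhoth, option (B).
(A) mabukhenekhoth is wrong: it uses 3rd person instead of 2nd person for person.
(C) makhekhothen is wrong: it has the affixes in the wrong order.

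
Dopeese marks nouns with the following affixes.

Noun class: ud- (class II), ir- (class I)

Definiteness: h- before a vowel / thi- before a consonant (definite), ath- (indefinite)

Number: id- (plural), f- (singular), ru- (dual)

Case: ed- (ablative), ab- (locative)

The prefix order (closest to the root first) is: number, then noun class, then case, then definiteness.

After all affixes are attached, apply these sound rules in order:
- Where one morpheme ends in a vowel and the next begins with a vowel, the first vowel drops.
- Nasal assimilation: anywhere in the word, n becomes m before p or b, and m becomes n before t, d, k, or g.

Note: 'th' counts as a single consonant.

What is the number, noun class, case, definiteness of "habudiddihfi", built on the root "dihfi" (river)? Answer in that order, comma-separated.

plural, class II, locative, definite

Segment: h-ab-ud-id-dihfi.
number: id- → plural.
noun class: ud- → class II.
case: ab- → locative.
definiteness: h/thi- → definite.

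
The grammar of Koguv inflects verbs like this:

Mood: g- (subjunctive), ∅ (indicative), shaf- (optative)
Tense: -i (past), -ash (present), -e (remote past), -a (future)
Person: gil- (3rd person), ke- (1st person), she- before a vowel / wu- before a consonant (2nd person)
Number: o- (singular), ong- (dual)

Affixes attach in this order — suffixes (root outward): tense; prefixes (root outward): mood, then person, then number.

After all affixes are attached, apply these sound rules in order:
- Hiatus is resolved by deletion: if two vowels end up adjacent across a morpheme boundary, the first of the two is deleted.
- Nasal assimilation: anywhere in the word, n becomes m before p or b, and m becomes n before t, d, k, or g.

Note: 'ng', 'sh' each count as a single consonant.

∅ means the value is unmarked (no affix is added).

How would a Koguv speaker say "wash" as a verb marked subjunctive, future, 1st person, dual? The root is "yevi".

Attach tense future -a → yevia.
Attach mood subjunctive g- → gyevia.
Attach person 1st person ke- → kegyevia.
Attach number dual ong- → ongkegyevia.
Apply vowel deletion: ongkegyevia → ongkegyeva.
Nasal assimilation: no change.

ongkegyeva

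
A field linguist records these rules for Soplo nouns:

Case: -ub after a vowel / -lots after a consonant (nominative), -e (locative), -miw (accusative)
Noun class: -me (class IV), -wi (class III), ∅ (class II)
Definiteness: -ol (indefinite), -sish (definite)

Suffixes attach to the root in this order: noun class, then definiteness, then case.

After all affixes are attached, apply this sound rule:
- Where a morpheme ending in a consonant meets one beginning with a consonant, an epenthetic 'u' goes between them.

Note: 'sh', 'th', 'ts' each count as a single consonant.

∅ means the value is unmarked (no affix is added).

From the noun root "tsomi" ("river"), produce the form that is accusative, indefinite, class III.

Attach noun class class III -wi → tsomiwi.
Attach definiteness indefinite -ol → tsomiwiol.
Attach case accusative -miw → tsomiwiolmiw.
Apply epenthesis: tsomiwiolmiw → tsomiwiolumiw.

tsomiwiolumiw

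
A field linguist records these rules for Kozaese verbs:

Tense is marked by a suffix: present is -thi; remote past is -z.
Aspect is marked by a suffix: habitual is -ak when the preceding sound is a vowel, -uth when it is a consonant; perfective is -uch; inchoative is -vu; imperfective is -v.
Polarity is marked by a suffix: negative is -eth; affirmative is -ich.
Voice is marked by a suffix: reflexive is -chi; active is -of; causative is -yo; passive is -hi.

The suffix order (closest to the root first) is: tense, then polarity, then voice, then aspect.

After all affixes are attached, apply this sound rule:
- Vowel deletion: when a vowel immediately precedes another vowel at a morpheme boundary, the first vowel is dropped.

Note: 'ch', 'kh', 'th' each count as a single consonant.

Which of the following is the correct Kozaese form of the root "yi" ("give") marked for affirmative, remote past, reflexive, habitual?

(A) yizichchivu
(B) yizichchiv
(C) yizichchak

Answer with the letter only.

Attach tense remote past -z → yiz.
Attach polarity affirmative -ich → yizich.
Attach voice reflexive -chi → yizichchi.
Attach aspect habitual -ak (after vowel 'i') → yizichchiak.
Apply vowel deletion: yizichchiak → yizichchak.
So the correct form is yizichchak, option (C).
(A) yizichchivu is wrong: it uses inchoative instead of habitual for aspect.
(B) yizichchiv is wrong: it uses imperfective instead of habitual for aspect.

C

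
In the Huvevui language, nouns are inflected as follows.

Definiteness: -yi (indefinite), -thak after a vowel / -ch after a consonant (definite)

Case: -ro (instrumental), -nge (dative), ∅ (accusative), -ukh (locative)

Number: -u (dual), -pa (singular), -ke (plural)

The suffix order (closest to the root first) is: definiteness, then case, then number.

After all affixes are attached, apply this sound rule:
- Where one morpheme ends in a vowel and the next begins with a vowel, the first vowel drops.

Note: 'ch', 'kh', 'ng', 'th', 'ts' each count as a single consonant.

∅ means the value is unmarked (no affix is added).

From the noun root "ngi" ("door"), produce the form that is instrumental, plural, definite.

Attach definiteness definite -thak (after vowel 'i') → ngithak.
Attach case instrumental -ro → ngithakro.
Attach number plural -ke → ngithakroke.
Vowel deletion: no change.

ngithakroke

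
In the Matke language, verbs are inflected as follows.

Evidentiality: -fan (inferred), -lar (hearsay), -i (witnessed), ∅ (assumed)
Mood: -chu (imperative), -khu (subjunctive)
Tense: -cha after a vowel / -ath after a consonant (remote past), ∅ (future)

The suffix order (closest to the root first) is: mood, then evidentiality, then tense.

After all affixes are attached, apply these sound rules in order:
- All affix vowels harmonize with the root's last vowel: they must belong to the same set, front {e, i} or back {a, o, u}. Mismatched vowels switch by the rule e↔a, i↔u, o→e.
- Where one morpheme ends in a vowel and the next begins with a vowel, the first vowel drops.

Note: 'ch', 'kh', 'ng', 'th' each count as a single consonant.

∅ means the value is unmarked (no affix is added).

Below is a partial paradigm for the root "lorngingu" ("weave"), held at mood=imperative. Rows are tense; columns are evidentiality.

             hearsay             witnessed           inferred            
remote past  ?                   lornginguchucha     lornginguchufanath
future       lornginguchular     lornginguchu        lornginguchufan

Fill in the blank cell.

Attach mood imperative -chu → lornginguchu.
Attach evidentiality hearsay -lar → lornginguchular.
Attach tense remote past -ath (after consonant 'r') → lornginguchularath.
Vowel harmony: no change.
Vowel deletion: no change.

lornginguchularath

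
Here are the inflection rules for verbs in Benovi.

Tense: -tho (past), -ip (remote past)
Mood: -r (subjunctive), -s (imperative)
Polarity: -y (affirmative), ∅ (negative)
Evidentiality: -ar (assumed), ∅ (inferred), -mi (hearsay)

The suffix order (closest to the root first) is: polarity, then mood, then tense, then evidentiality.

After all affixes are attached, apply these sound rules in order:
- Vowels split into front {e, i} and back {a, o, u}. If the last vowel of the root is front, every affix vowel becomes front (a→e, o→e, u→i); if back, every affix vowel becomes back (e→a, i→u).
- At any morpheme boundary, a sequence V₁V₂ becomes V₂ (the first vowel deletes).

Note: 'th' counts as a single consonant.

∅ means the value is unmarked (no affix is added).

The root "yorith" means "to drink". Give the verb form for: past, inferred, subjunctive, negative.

yorithrthe

polarity = negative: zero marking, form stays yorith.
Attach mood subjunctive -r → yorithr.
Attach tense past -tho → yorithrtho.
evidentiality = inferred: zero marking, form stays yorithrtho.
Apply vowel harmony: yorithrtho → yorithrthe.
Vowel deletion: no change.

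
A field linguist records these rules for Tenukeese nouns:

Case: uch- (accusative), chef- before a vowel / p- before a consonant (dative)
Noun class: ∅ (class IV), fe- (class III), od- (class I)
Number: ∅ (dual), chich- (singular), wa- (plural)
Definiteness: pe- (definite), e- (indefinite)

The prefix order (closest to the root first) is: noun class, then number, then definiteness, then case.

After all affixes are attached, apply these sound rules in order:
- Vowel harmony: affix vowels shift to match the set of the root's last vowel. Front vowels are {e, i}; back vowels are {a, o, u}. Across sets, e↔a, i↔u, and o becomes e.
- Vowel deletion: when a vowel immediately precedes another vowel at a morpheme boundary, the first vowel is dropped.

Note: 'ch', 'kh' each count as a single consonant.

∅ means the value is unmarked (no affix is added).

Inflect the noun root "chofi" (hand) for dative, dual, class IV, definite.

ppechofi

noun class = class IV: zero marking, form stays chofi.
number = dual: zero marking, form stays chofi.
Attach definiteness definite pe- → pechofi.
Attach case dative p- (before consonant 'p') → ppechofi.
Vowel harmony: no change.
Vowel deletion: no change.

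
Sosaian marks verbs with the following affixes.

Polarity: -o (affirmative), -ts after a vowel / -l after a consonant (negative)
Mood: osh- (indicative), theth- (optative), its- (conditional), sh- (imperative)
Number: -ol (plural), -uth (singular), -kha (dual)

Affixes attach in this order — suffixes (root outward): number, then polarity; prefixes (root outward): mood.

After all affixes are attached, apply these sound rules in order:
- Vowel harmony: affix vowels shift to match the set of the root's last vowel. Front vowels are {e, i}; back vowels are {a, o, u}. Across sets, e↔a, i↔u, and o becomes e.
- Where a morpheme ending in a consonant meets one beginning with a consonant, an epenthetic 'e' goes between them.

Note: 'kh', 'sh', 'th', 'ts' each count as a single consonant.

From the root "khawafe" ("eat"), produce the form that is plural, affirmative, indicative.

Attach number plural -ol → khawafeol.
Attach polarity affirmative -o → khawafeolo.
Attach mood indicative osh- → oshkhawafeolo.
Apply vowel harmony: oshkhawafeolo → eshkhawafeele.
Apply epenthesis: eshkhawafeele → eshekhawafeele.

eshekhawafeele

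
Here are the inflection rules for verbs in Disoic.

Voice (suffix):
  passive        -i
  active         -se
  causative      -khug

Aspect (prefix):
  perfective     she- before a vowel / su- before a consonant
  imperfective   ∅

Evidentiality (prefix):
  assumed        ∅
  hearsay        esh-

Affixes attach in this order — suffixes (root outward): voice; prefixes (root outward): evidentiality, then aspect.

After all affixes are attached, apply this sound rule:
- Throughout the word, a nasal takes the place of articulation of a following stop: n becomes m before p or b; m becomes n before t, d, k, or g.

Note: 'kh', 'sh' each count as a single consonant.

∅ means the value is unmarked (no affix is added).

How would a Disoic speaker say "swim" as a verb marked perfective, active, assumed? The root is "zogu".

suzoguse

evidentiality = assumed: zero marking, form stays zogu.
Attach aspect perfective su- (before consonant 'z') → suzogu.
Attach voice active -se → suzoguse.
Nasal assimilation: no change.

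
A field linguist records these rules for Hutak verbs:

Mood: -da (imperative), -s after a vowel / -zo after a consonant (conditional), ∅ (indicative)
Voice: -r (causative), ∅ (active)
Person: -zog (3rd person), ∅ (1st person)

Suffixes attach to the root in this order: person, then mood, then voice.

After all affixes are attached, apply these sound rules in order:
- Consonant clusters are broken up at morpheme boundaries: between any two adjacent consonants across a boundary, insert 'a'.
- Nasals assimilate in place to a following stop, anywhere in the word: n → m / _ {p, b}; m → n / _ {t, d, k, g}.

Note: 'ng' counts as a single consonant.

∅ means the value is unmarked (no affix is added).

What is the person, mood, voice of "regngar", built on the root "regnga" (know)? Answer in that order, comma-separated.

1st person, indicative, causative

Segment: regnga-r.
person: ∅ → 1st person.
mood: ∅ → indicative.
voice: -r → causative.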